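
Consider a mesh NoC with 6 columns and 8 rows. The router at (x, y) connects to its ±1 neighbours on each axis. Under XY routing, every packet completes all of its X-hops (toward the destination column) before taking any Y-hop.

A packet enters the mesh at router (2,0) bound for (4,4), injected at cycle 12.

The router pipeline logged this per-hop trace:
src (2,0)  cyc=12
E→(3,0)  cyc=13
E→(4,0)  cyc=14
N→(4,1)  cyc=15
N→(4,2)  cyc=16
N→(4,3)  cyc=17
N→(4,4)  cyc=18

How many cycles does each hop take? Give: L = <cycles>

Δcyc across hop 0→1: 13 − 12 = 1.
One hop costs L cycles, so L = 1.

L = 1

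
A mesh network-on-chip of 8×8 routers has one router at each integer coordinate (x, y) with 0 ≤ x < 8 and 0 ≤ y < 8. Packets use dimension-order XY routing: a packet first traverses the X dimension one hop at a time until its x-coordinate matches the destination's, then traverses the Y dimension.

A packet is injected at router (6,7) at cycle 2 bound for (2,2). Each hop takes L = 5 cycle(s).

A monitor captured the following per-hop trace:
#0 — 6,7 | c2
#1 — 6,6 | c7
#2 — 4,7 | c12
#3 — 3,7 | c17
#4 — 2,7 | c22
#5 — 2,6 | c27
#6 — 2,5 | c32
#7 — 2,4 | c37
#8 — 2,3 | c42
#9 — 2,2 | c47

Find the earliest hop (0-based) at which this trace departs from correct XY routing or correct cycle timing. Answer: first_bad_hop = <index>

first_bad_hop = 1

[1] (+0,-1) / 5c ⇒ BAD: Y-move but x=6≠2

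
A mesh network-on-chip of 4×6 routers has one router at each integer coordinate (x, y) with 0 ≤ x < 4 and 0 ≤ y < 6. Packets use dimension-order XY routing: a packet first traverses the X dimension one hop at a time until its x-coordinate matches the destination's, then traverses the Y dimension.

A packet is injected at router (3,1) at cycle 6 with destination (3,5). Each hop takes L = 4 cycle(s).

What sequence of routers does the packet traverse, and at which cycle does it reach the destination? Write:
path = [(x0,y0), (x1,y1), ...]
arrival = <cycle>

src (3,1)  cyc=6
N→(3,2)  cyc=10
N→(3,3)  cyc=14
N→(3,4)  cyc=18
N→(3,5)  cyc=22

path = [(3,1), (3,2), (3,3), (3,4), (3,5)]
arrival = 22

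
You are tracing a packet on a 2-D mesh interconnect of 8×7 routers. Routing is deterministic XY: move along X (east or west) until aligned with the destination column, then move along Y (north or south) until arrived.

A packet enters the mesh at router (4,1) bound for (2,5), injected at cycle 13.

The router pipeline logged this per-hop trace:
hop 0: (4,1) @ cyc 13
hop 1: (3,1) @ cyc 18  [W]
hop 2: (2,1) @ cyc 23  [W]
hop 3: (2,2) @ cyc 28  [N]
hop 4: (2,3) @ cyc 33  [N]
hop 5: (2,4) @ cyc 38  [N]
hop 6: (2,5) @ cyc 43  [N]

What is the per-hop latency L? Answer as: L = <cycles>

From hop 0 (13) to hop 1 (18): +5 cycles.
That increment is L by definition: L = 5.

L = 5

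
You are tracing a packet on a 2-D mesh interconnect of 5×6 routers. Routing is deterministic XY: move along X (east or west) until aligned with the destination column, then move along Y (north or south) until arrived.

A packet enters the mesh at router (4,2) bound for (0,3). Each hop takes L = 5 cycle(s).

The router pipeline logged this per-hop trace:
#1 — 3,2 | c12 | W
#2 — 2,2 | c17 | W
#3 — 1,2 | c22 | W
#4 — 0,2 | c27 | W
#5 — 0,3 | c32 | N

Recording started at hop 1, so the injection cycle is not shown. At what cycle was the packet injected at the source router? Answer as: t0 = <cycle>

t0 = 7

cyc[1] = 12 and cyc[k] = t0 + k·L for every k.
So t0 = 12 − 1·5 = 7.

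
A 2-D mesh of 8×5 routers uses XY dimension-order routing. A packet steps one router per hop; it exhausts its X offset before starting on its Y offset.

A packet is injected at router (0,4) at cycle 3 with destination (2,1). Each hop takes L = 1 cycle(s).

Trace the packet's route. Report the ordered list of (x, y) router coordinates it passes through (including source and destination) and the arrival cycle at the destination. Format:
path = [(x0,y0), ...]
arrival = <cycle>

path = [(0,4), (1,4), (2,4), (2,3), (2,2), (2,1)]
arrival = 8

[0] x=0 y=4 t=3
[1] x=1 y=4 t=4 →E
[2] x=2 y=4 t=5 →E
[3] x=2 y=3 t=6 →S
[4] x=2 y=2 t=7 →S
[5] x=2 y=1 t=8 →S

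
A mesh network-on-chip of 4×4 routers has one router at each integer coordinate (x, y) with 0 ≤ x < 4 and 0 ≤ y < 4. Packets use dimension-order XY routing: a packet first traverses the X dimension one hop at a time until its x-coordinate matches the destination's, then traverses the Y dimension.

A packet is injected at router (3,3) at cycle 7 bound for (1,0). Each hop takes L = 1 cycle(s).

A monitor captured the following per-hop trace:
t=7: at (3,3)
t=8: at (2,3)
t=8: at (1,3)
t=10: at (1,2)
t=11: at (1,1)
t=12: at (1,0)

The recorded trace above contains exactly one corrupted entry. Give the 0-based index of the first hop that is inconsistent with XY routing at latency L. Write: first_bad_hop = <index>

first_bad_hop = 2

  1: Δx=-1 Δy=+0 Δt=1 [ok]
  2: Δx=-1 Δy=+0 Δt=0 [BAD: Δcyc=0≠L]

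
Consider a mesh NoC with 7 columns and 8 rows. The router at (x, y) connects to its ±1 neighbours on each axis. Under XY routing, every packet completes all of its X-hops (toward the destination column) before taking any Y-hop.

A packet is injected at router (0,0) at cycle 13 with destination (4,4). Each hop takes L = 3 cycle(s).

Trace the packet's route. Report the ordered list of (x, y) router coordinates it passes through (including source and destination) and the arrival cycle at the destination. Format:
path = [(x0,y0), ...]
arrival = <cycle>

path = [(0,0), (1,0), (2,0), (3,0), (4,0), (4,1), (4,2), (4,3), (4,4)]
arrival = 37

hop 0: (0,0) @ cyc 13
hop 1: (1,0) @ cyc 16  [E]
hop 2: (2,0) @ cyc 19  [E]
hop 3: (3,0) @ cyc 22  [E]
hop 4: (4,0) @ cyc 25  [E]
hop 5: (4,1) @ cyc 28  [N]
hop 6: (4,2) @ cyc 31  [N]
hop 7: (4,3) @ cyc 34  [N]
hop 8: (4,4) @ cyc 37  [N]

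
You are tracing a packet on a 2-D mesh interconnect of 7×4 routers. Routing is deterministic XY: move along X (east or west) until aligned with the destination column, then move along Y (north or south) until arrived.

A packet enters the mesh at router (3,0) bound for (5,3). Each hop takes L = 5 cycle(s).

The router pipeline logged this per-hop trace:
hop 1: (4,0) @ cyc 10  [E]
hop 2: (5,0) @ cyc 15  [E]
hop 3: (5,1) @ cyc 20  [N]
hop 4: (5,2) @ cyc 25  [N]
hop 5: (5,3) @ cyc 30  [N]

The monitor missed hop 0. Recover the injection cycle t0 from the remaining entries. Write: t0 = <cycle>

t0 = 5

The first recorded entry is hop 1 at cycle 10.
Subtract one hop: t0 = 10 − 5 = 5.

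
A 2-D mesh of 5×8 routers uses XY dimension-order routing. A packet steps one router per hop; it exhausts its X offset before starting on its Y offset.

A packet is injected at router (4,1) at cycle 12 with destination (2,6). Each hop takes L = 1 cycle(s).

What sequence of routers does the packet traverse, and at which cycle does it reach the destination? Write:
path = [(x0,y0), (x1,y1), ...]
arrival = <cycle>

path = [(4,1), (3,1), (2,1), (2,2), (2,3), (2,4), (2,5), (2,6)]
arrival = 19

hop 0: (4,1) @ cyc 12
hop 1: (3,1) @ cyc 13  [W]
hop 2: (2,1) @ cyc 14  [W]
hop 3: (2,2) @ cyc 15  [N]
hop 4: (2,3) @ cyc 16  [N]
hop 5: (2,4) @ cyc 17  [N]
hop 6: (2,5) @ cyc 18  [N]
hop 7: (2,6) @ cyc 19  [N]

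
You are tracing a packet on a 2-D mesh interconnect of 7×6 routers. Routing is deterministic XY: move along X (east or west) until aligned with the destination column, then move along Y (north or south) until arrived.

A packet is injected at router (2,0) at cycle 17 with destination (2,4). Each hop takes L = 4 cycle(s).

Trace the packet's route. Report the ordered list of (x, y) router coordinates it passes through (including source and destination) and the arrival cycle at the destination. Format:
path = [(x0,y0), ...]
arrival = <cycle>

  0. router=(2,0) cycle=17 (inject)
  1. router=(2,1) cycle=21 dir=N
  2. router=(2,2) cycle=25 dir=N
  3. router=(2,3) cycle=29 dir=N
  4. router=(2,4) cycle=33 dir=N

path = [(2,0), (2,1), (2,2), (2,3), (2,4)]
arrival = 33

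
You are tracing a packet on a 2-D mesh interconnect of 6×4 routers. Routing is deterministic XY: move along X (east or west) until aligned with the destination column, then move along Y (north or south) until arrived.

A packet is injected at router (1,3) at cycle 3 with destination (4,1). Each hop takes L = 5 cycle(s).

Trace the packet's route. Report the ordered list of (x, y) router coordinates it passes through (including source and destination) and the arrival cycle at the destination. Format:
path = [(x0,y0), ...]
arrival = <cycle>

hop 0: (1,3) @ cyc 3
hop 1: (2,3) @ cyc 8  [E]
hop 2: (3,3) @ cyc 13  [E]
hop 3: (4,3) @ cyc 18  [E]
hop 4: (4,2) @ cyc 23  [S]
hop 5: (4,1) @ cyc 28  [S]

path = [(1,3), (2,3), (3,3), (4,3), (4,2), (4,1)]
arrival = 28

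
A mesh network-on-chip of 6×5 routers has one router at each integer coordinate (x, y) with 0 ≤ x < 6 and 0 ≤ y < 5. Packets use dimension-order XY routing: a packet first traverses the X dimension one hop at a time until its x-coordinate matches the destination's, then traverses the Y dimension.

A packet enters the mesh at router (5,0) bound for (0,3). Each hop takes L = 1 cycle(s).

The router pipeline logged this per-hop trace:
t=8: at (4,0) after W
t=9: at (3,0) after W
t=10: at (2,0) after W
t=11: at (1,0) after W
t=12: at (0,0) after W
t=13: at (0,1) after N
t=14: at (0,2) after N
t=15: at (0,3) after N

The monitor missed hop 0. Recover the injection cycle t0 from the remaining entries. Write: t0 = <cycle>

t0 = 7

cyc[1] = 8 and cyc[k] = t0 + k·L for every k.
Subtract one hop: t0 = 8 − 1 = 7.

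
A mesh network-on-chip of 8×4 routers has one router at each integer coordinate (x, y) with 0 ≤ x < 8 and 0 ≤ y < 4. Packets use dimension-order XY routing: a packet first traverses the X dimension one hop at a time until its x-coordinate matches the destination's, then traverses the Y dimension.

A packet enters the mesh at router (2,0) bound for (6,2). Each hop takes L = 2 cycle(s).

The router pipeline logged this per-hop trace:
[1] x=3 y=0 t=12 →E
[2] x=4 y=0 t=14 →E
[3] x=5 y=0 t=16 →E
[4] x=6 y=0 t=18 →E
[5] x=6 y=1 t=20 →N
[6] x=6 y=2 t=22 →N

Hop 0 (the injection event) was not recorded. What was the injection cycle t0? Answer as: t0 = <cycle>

t0 = 10

Hop 1 reached at cycle 12; hop k is at t0 + k·L.
Subtract one hop: t0 = 12 − 2 = 10.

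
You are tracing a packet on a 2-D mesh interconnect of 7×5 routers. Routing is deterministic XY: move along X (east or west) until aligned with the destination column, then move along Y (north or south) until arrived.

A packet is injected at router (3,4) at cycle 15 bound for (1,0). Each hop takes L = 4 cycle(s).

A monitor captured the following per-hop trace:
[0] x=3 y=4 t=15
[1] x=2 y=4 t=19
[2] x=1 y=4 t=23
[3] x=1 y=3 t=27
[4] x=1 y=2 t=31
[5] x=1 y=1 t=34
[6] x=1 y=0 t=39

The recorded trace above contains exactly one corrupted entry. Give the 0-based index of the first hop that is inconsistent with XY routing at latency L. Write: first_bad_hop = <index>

first_bad_hop = 5

check 1→ d=(-1,0) cyc+4: ok
check 2→ d=(-1,0) cyc+4: ok
check 3→ d=(0,-1) cyc+4: ok
check 4→ d=(0,-1) cyc+4: ok
check 5→ d=(0,-1) cyc+3: BAD: Δcyc=3≠L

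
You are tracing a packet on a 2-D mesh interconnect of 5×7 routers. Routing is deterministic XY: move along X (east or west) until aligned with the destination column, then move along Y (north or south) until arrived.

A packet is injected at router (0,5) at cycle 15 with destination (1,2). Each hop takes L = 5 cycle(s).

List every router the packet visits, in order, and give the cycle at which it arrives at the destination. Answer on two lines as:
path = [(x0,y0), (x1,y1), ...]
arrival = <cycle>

path = [(0,5), (1,5), (1,4), (1,3), (1,2)]
arrival = 35

[0] x=0 y=5 t=15
[1] x=1 y=5 t=20 →E
[2] x=1 y=4 t=25 →S
[3] x=1 y=3 t=30 →S
[4] x=1 y=2 t=35 →S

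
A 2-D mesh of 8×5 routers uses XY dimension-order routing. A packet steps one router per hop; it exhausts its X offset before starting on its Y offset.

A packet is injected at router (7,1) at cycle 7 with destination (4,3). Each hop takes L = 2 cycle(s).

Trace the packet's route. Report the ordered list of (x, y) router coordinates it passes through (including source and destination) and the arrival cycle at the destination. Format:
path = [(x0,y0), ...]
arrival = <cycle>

path = [(7,1), (6,1), (5,1), (4,1), (4,2), (4,3)]
arrival = 17

hop 0: (7,1) @ cyc 7
hop 1: (6,1) @ cyc 9  [W]
hop 2: (5,1) @ cyc 11  [W]
hop 3: (4,1) @ cyc 13  [W]
hop 4: (4,2) @ cyc 15  [N]
hop 5: (4,3) @ cyc 17  [N]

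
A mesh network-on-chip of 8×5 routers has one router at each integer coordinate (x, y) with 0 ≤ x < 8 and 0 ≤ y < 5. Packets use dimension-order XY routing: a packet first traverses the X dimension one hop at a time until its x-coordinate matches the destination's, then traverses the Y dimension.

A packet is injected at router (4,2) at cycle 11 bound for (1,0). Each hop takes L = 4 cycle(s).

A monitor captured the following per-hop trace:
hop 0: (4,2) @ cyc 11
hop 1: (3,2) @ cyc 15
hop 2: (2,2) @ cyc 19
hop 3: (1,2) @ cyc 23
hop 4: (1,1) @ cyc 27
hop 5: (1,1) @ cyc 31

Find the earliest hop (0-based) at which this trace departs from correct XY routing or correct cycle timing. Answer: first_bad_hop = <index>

first_bad_hop = 5

check 1→ d=(-1,0) cyc+4: ok
check 2→ d=(-1,0) cyc+4: ok
check 3→ d=(-1,0) cyc+4: ok
check 4→ d=(0,-1) cyc+4: ok
check 5→ d=(0,0) cyc+4: BAD: non-unit step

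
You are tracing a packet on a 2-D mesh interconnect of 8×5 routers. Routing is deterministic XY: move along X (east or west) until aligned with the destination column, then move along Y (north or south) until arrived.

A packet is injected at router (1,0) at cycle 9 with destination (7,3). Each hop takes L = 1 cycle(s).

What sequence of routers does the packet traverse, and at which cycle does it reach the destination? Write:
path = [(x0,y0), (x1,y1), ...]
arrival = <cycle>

path = [(1,0), (2,0), (3,0), (4,0), (5,0), (6,0), (7,0), (7,1), (7,2), (7,3)]
arrival = 18

#0 — 1,0 | c9
#1 — 2,0 | c10 | E
#2 — 3,0 | c11 | E
#3 — 4,0 | c12 | E
#4 — 5,0 | c13 | E
#5 — 6,0 | c14 | E
#6 — 7,0 | c15 | E
#7 — 7,1 | c16 | N
#8 — 7,2 | c17 | N
#9 — 7,3 | c18 | N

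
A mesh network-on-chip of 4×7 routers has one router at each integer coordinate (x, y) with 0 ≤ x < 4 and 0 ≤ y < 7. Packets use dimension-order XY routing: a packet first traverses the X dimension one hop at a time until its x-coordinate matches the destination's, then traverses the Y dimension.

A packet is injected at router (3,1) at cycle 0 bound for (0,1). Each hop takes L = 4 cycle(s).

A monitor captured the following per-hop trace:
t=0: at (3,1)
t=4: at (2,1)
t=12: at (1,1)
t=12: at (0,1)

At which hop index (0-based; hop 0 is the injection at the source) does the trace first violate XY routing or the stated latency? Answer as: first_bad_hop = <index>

  1: Δx=-1 Δy=+0 Δt=4 [ok]
  2: Δx=-1 Δy=+0 Δt=8 [BAD: Δcyc=8≠L]

first_bad_hop = 2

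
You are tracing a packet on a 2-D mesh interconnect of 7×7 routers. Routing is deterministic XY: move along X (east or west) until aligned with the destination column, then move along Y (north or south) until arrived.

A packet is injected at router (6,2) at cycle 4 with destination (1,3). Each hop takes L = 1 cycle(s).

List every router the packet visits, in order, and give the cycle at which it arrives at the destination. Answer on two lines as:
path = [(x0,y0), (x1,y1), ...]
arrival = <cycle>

path = [(6,2), (5,2), (4,2), (3,2), (2,2), (1,2), (1,3)]
arrival = 10

src (6,2)  cyc=4
W→(5,2)  cyc=5
W→(4,2)  cyc=6
W→(3,2)  cyc=7
W→(2,2)  cyc=8
W→(1,2)  cyc=9
N→(1,3)  cyc=10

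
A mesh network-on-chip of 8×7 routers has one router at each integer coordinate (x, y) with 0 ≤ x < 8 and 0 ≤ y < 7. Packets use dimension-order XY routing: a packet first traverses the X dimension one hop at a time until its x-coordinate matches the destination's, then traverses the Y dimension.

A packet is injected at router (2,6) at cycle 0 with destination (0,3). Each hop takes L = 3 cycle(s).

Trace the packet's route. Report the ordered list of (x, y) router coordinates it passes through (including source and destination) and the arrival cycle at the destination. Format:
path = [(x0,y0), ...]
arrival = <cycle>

path = [(2,6), (1,6), (0,6), (0,5), (0,4), (0,3)]
arrival = 15

t=0: at (2,6)
t=3: at (1,6) after W
t=6: at (0,6) after W
t=9: at (0,5) after S
t=12: at (0,4) after S
t=15: at (0,3) after S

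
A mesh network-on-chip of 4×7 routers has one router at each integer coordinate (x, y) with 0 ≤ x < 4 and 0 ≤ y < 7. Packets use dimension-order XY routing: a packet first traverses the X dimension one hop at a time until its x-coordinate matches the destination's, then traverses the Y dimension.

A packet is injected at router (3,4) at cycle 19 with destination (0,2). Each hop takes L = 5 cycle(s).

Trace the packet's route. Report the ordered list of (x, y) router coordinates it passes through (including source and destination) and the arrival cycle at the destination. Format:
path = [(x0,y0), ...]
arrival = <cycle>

t=19: at (3,4)
t=24: at (2,4) after W
t=29: at (1,4) after W
t=34: at (0,4) after W
t=39: at (0,3) after S
t=44: at (0,2) after S

path = [(3,4), (2,4), (1,4), (0,4), (0,3), (0,2)]
arrival = 44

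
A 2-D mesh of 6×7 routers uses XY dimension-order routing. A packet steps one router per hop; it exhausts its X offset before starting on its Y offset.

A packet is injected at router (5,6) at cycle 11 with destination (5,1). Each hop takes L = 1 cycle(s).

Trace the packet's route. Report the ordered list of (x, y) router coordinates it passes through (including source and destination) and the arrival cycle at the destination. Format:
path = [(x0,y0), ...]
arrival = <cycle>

path = [(5,6), (5,5), (5,4), (5,3), (5,2), (5,1)]
arrival = 16

[0] x=5 y=6 t=11
[1] x=5 y=5 t=12 →S
[2] x=5 y=4 t=13 →S
[3] x=5 y=3 t=14 →S
[4] x=5 y=2 t=15 →S
[5] x=5 y=1 t=16 →S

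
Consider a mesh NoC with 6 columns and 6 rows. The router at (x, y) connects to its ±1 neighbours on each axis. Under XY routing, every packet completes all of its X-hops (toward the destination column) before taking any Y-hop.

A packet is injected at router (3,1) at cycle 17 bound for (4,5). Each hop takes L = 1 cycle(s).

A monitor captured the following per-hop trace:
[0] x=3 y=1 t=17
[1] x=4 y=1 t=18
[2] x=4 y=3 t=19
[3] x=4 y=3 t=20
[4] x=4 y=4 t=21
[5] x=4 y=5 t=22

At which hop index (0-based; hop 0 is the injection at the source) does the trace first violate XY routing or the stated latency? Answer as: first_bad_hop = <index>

first_bad_hop = 2

check 1→ d=(1,0) cyc+1: ok
check 2→ d=(0,2) cyc+1: BAD: non-unit step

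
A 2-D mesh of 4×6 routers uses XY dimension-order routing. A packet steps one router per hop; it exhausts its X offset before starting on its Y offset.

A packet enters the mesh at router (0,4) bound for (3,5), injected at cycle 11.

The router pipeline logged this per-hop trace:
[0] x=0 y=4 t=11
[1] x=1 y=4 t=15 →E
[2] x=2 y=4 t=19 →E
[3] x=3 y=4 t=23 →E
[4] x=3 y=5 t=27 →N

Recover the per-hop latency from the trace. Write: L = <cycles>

L = 4

Between hops 0 and 1 the cycle counter advances 15 − 11 = 4.
Each hop adds L, hence L = 4.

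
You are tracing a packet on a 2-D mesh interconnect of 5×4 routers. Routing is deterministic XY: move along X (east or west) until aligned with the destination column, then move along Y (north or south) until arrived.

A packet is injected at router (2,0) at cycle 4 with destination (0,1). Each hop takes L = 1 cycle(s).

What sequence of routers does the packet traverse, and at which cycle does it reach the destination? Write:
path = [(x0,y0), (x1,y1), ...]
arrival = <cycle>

path = [(2,0), (1,0), (0,0), (0,1)]
arrival = 7

t=4: at (2,0)
t=5: at (1,0) after W
t=6: at (0,0) after W
t=7: at (0,1) after N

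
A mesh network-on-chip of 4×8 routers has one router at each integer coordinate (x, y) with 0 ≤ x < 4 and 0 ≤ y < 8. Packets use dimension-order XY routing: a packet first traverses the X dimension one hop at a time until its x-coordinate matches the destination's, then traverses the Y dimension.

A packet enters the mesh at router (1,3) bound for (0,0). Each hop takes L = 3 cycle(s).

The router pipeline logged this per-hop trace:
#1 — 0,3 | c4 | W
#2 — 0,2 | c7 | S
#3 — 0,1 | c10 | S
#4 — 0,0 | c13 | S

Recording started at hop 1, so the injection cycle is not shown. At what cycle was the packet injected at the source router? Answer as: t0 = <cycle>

Hop 1 reached at cycle 4; hop k is at t0 + k·L.
Therefore t0 = 4 − L = 1.

t0 = 1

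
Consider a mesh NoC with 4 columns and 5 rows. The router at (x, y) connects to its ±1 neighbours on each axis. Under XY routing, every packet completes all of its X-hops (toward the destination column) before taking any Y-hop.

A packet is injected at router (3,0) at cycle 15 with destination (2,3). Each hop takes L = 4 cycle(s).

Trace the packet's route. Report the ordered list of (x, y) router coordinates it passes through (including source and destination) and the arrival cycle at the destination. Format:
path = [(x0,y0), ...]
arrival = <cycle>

  0. router=(3,0) cycle=15 (inject)
  1. router=(2,0) cycle=19 dir=W
  2. router=(2,1) cycle=23 dir=N
  3. router=(2,2) cycle=27 dir=N
  4. router=(2,3) cycle=31 dir=N

path = [(3,0), (2,0), (2,1), (2,2), (2,3)]
arrival = 31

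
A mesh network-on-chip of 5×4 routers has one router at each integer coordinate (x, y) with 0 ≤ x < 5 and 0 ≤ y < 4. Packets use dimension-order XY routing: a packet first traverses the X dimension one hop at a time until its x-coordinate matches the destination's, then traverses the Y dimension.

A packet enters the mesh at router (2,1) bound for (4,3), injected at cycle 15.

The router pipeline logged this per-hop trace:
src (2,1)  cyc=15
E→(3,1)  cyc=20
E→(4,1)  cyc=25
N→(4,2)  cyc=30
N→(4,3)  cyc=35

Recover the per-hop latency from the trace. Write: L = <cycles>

cyc[1] − cyc[0] = 20 − 15 = 5.
That increment is L by definition: L = 5.

L = 5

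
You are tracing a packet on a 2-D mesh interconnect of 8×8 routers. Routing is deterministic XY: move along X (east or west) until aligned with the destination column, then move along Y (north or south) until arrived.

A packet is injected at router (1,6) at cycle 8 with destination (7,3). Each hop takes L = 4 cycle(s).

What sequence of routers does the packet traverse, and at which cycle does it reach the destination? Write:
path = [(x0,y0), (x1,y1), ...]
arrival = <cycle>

hop 0: (1,6) @ cyc 8
hop 1: (2,6) @ cyc 12  [E]
hop 2: (3,6) @ cyc 16  [E]
hop 3: (4,6) @ cyc 20  [E]
hop 4: (5,6) @ cyc 24  [E]
hop 5: (6,6) @ cyc 28  [E]
hop 6: (7,6) @ cyc 32  [E]
hop 7: (7,5) @ cyc 36  [S]
hop 8: (7,4) @ cyc 40  [S]
hop 9: (7,3) @ cyc 44  [S]

path = [(1,6), (2,6), (3,6), (4,6), (5,6), (6,6), (7,6), (7,5), (7,4), (7,3)]
arrival = 44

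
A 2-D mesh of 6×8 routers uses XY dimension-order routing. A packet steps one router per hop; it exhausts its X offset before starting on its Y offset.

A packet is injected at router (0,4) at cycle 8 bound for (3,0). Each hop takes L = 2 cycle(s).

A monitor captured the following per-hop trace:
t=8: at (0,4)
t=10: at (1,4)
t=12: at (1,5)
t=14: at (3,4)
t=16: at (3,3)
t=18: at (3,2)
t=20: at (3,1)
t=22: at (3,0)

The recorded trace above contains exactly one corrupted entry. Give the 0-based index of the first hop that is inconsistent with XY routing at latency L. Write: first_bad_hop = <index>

[1] (+1,+0) / 2c ⇒ ok
[2] (+0,+1) / 2c ⇒ BAD: Y-move but x=1≠3

first_bad_hop = 2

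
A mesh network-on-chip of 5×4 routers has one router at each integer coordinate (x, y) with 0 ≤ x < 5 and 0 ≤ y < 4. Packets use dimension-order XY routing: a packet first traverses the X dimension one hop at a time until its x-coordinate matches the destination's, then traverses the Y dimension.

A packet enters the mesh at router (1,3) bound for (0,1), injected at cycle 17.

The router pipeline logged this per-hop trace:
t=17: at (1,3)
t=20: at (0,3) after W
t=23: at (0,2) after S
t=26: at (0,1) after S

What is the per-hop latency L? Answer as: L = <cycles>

Between hops 0 and 1 the cycle counter advances 20 − 17 = 3.
Per-hop latency L = Δcyc = 3.

L = 3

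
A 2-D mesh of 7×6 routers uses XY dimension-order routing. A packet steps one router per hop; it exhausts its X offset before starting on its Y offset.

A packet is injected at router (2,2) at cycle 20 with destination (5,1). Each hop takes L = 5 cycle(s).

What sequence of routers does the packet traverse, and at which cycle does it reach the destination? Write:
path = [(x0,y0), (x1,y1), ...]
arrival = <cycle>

path = [(2,2), (3,2), (4,2), (5,2), (5,1)]
arrival = 40

  0. router=(2,2) cycle=20 (inject)
  1. router=(3,2) cycle=25 dir=E
  2. router=(4,2) cycle=30 dir=E
  3. router=(5,2) cycle=35 dir=E
  4. router=(5,1) cycle=40 dir=S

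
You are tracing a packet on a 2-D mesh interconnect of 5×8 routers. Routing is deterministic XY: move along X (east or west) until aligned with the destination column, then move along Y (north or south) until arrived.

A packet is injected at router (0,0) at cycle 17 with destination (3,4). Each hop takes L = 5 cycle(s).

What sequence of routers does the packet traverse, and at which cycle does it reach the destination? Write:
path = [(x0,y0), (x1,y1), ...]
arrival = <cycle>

path = [(0,0), (1,0), (2,0), (3,0), (3,1), (3,2), (3,3), (3,4)]
arrival = 52

t=17: at (0,0)
t=22: at (1,0) after E
t=27: at (2,0) after E
t=32: at (3,0) after E
t=37: at (3,1) after N
t=42: at (3,2) after N
t=47: at (3,3) after N
t=52: at (3,4) after N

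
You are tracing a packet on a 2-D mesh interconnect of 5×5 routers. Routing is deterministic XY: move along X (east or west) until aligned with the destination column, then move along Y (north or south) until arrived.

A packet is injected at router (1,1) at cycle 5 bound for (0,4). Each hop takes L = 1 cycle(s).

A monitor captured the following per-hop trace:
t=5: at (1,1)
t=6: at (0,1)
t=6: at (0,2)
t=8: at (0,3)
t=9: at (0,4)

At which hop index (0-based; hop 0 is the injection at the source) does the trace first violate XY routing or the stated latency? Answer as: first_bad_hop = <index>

[1] (-1,+0) / 1c ⇒ ok
[2] (+0,+1) / 0c ⇒ BAD: Δcyc=0≠L

first_bad_hop = 2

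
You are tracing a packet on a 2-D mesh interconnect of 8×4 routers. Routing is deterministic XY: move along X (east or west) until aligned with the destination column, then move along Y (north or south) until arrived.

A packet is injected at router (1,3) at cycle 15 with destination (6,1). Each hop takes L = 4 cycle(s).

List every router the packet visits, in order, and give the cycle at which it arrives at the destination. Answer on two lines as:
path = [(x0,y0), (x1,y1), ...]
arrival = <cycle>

t=15: at (1,3)
t=19: at (2,3) after E
t=23: at (3,3) after E
t=27: at (4,3) after E
t=31: at (5,3) after E
t=35: at (6,3) after E
t=39: at (6,2) after S
t=43: at (6,1) after S

path = [(1,3), (2,3), (3,3), (4,3), (5,3), (6,3), (6,2), (6,1)]
arrival = 43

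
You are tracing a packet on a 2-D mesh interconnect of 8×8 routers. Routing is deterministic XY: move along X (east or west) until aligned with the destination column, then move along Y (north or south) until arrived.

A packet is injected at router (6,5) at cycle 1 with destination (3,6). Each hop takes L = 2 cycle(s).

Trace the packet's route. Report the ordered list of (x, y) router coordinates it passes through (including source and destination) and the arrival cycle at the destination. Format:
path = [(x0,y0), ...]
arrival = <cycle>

path = [(6,5), (5,5), (4,5), (3,5), (3,6)]
arrival = 9

t=1: at (6,5)
t=3: at (5,5) after W
t=5: at (4,5) after W
t=7: at (3,5) after W
t=9: at (3,6) after N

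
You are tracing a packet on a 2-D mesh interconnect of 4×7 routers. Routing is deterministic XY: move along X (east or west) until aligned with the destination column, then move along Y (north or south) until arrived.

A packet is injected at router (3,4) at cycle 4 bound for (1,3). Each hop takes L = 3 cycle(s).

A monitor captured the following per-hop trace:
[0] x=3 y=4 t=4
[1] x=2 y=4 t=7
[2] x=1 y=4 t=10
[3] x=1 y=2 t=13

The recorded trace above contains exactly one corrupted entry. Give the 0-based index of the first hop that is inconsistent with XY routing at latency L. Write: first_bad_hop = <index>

[1] (-1,+0) / 3c ⇒ ok
[2] (-1,+0) / 3c ⇒ ok
[3] (+0,-2) / 3c ⇒ BAD: non-unit step

first_bad_hop = 3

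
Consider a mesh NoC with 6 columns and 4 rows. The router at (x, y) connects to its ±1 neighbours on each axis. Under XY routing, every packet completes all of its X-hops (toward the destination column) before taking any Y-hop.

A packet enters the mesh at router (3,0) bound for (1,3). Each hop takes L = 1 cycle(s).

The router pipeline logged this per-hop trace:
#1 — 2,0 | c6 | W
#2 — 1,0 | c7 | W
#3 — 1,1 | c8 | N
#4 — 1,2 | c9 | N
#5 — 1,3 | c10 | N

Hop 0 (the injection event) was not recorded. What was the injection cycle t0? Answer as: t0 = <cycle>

At hop 1 the cycle is 6; in general cyc_k = t0 + kL.
Subtract one hop: t0 = 6 − 1 = 5.

t0 = 5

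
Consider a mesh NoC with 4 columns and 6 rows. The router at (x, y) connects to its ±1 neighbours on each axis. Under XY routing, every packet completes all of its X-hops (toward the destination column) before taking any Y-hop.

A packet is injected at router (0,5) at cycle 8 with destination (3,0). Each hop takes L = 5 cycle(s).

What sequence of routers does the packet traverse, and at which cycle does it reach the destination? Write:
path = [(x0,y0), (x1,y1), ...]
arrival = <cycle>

t=8: at (0,5)
t=13: at (1,5) after E
t=18: at (2,5) after E
t=23: at (3,5) after E
t=28: at (3,4) after S
t=33: at (3,3) after S
t=38: at (3,2) after S
t=43: at (3,1) after S
t=48: at (3,0) after S

path = [(0,5), (1,5), (2,5), (3,5), (3,4), (3,3), (3,2), (3,1), (3,0)]
arrival = 48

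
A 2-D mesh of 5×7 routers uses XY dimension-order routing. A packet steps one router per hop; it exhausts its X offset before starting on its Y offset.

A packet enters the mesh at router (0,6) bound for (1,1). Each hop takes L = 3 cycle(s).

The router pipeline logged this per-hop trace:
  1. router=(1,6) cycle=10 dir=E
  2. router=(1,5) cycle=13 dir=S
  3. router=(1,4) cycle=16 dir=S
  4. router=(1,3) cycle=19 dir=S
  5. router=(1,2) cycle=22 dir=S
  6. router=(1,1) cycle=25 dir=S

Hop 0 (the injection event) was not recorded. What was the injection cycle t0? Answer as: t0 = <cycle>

At hop 1 the cycle is 10; in general cyc_k = t0 + kL.
Subtract one hop: t0 = 10 − 3 = 7.

t0 = 7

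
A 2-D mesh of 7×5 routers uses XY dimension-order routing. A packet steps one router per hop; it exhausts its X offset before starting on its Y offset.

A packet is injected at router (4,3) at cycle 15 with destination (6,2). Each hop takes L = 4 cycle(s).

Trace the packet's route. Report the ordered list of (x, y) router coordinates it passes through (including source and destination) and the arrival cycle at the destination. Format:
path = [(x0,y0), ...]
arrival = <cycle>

path = [(4,3), (5,3), (6,3), (6,2)]
arrival = 27

src (4,3)  cyc=15
E→(5,3)  cyc=19
E→(6,3)  cyc=23
S→(6,2)  cyc=27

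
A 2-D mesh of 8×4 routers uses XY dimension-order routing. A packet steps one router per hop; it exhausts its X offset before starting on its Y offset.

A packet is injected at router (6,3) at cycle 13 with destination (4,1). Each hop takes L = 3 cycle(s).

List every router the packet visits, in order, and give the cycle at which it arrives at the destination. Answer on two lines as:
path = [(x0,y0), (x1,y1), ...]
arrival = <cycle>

#0 — 6,3 | c13
#1 — 5,3 | c16 | W
#2 — 4,3 | c19 | W
#3 — 4,2 | c22 | S
#4 — 4,1 | c25 | S

path = [(6,3), (5,3), (4,3), (4,2), (4,1)]
arrival = 25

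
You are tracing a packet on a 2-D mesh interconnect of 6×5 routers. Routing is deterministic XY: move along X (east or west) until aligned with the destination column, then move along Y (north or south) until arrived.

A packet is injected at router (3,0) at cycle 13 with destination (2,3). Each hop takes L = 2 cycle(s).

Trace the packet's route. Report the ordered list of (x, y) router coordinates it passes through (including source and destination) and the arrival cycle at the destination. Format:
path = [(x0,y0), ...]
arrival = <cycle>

path = [(3,0), (2,0), (2,1), (2,2), (2,3)]
arrival = 21

src (3,0)  cyc=13
W→(2,0)  cyc=15
N→(2,1)  cyc=17
N→(2,2)  cyc=19
N→(2,3)  cyc=21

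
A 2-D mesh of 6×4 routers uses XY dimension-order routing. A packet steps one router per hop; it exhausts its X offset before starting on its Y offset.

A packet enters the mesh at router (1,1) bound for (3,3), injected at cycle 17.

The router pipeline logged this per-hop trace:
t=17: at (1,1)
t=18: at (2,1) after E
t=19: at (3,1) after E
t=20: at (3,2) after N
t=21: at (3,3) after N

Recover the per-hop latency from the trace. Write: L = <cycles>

From hop 0 (17) to hop 1 (18): +1 cycles.
One hop costs L cycles, so L = 1.

L = 1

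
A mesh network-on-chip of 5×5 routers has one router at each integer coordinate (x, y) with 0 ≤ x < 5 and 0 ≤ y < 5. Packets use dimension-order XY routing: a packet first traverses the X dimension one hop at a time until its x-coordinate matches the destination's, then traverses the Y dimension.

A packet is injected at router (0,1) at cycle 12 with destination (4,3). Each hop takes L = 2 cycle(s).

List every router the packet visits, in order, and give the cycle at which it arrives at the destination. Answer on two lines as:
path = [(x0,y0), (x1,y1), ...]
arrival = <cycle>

path = [(0,1), (1,1), (2,1), (3,1), (4,1), (4,2), (4,3)]
arrival = 24

  0. router=(0,1) cycle=12 (inject)
  1. router=(1,1) cycle=14 dir=E
  2. router=(2,1) cycle=16 dir=E
  3. router=(3,1) cycle=18 dir=E
  4. router=(4,1) cycle=20 dir=E
  5. router=(4,2) cycle=22 dir=N
  6. router=(4,3) cycle=24 dir=N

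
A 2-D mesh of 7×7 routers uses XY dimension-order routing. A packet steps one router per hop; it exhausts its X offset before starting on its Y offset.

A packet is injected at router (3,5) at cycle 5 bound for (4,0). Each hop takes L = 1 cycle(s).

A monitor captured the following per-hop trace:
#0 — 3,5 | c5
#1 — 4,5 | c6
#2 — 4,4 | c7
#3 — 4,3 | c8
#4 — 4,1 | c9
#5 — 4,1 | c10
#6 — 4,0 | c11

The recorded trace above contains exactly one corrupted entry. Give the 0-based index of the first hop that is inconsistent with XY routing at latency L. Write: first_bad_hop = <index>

first_bad_hop = 4

check 1→ d=(1,0) cyc+1: ok
check 2→ d=(0,-1) cyc+1: ok
check 3→ d=(0,-1) cyc+1: ok
check 4→ d=(0,-2) cyc+1: BAD: non-unit step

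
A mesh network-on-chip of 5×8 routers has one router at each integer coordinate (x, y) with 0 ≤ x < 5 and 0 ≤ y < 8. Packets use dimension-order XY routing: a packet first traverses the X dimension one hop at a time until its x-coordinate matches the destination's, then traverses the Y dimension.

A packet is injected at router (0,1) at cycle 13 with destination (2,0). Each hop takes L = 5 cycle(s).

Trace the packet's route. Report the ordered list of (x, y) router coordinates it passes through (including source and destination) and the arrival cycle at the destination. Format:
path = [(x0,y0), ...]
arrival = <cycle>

src (0,1)  cyc=13
E→(1,1)  cyc=18
E→(2,1)  cyc=23
S→(2,0)  cyc=28

path = [(0,1), (1,1), (2,1), (2,0)]
arrival = 28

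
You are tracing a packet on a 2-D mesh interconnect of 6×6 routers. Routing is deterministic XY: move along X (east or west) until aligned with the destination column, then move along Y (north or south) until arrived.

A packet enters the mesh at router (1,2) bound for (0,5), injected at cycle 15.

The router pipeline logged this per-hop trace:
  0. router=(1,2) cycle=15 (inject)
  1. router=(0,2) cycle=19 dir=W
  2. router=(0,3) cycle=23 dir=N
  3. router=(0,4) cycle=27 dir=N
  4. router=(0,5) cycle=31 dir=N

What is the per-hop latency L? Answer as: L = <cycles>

Between hops 0 and 1 the cycle counter advances 19 − 15 = 4.
Each hop adds L, hence L = 4.

L = 4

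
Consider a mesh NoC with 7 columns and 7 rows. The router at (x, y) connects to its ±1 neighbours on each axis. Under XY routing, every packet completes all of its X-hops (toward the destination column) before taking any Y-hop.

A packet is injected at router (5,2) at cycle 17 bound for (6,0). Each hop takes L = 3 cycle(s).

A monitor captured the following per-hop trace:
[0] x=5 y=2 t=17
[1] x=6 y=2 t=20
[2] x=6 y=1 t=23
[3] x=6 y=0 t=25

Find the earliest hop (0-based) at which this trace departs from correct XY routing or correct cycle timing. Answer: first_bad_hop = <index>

[1] (+1,+0) / 3c ⇒ ok
[2] (+0,-1) / 3c ⇒ ok
[3] (+0,-1) / 2c ⇒ BAD: Δcyc=2≠L

first_bad_hop = 3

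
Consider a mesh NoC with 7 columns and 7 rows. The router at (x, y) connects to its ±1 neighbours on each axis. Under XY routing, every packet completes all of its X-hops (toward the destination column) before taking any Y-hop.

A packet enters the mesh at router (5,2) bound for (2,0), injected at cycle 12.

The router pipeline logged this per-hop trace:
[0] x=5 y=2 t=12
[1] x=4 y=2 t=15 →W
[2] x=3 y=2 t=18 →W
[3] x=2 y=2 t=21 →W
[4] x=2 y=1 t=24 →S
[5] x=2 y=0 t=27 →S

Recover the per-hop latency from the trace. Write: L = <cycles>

L = 3

Δcyc across hop 0→1: 15 − 12 = 3.
One hop costs L cycles, so L = 3.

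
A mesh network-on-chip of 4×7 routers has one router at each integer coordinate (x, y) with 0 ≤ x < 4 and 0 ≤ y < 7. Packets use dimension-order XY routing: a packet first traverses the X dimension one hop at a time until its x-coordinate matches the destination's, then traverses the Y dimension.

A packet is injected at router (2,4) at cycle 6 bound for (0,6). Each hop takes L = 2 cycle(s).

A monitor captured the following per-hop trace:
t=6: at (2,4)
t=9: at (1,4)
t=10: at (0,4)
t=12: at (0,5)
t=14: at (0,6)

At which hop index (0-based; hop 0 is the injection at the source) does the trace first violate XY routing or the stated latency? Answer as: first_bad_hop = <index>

check 1→ d=(-1,0) cyc+3: BAD: Δcyc=3≠L

first_bad_hop = 1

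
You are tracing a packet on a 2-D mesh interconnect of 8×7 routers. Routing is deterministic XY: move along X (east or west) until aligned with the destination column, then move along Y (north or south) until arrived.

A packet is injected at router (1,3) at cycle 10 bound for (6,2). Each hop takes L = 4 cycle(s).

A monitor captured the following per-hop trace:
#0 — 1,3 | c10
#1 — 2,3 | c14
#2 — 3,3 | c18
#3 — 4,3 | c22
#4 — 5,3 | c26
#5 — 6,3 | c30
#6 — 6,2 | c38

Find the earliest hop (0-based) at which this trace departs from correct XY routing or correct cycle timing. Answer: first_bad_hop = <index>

  1: Δx=+1 Δy=+0 Δt=4 [ok]
  2: Δx=+1 Δy=+0 Δt=4 [ok]
  3: Δx=+1 Δy=+0 Δt=4 [ok]
  4: Δx=+1 Δy=+0 Δt=4 [ok]
  5: Δx=+1 Δy=+0 Δt=4 [ok]
  6: Δx=+0 Δy=-1 Δt=8 [BAD: Δcyc=8≠L]

first_bad_hop = 6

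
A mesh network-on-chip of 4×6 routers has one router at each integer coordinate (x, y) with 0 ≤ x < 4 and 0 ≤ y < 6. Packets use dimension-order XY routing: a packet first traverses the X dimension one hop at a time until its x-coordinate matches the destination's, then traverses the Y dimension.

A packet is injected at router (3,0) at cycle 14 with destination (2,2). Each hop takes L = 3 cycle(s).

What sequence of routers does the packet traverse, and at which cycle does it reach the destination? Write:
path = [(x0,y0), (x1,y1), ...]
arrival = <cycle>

path = [(3,0), (2,0), (2,1), (2,2)]
arrival = 23

  0. router=(3,0) cycle=14 (inject)
  1. router=(2,0) cycle=17 dir=W
  2. router=(2,1) cycle=20 dir=N
  3. router=(2,2) cycle=23 dir=N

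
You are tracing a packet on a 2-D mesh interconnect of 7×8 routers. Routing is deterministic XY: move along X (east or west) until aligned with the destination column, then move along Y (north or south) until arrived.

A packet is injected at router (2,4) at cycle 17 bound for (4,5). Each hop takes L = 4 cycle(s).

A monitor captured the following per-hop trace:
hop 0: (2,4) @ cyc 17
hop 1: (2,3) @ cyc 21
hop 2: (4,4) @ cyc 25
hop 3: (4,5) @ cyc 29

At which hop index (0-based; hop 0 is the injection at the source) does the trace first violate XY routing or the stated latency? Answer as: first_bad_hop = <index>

first_bad_hop = 1

hop 1: step (+0,-1), +4 cyc — BAD: Y-move but x=2≠4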